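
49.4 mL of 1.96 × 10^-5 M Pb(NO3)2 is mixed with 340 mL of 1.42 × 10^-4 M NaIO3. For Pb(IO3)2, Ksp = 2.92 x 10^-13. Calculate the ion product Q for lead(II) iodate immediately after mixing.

3.82 × 10^-14

Total volume = 49.4 + 340 = 389.4 mL.
[Pb^2+] = 1.96 x 10^-5 × (49.4/389.4) = 2.486 x 10^-6 M
[IO3^-] = 1.42 × 10^-4 × (340/389.4) = 1.240 x 10^-4 M
Pb(IO3)2(s) ⇌ Pb^2+(aq) + 2 IO3^-(aq), so Q = [Pb^2+][IO3^-]^2
Q = (2.486 × 10^-6)(1.240 × 10^-4)^2 = 3.82 x 10^-14
Q < Ksp, so no precipitate of Pb(IO3)2 forms.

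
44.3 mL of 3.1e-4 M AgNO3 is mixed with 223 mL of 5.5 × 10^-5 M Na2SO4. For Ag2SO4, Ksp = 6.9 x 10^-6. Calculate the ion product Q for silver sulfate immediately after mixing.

Q ≈ 1.2e-13

Total volume = 44.3 + 223 = 267.3 mL.
[Ag^+] = 3.1 × 10^-4 × (44.3/267.3) = 5.14 × 10^-5 M
[SO4^2-] = 5.5 × 10^-5 × (223/267.3) = 4.59 × 10^-5 M
Ag2SO4(s) ⇌ 2 Ag^+(aq) + SO4^2-(aq), so Q = [Ag^+]^2[SO4^2-]
Q = (5.14 × 10^-5)^2(4.59 x 10^-5) = 1.2 x 10^-13
Q < Ksp, so no precipitate of Ag2SO4 forms.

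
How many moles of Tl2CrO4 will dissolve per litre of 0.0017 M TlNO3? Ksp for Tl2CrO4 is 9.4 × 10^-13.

s ≈ 3.3 x 10^-7 M

Tl2CrO4(s) <=> 2 Tl^+ + CrO4^2-
Ksp = [Tl^+]^2[CrO4^2-]
Let s be the molar solubility in this solution. [Tl^+] = 0.0017 + 2s ≈ 0.0017, [CrO4^2-] = s (Ksp is small, so little additional dissolves).
Ksp ≈ (0.0017)^2 × s
s = 3.3 × 10^-7 M
Check: 2s = 6.5 x 10^-7 ≪ 0.0017, so the approximation is valid.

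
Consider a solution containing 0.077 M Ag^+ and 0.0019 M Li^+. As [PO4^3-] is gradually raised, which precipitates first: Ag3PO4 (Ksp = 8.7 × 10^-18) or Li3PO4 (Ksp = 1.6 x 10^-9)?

Each salt begins to precipitate when Q = Ksp, i.e. when [PO4^3-] reaches its threshold.
For Ag3PO4: 8.7 × 10^-18 = (0.077)^3 × [PO4^3-]  ⇒  [PO4^3-] = 1.9 × 10^-14 M.
For Li3PO4: 1.6 x 10^-9 = (0.0019)^3 × [PO4^3-]  ⇒  [PO4^3-] = 2.3 × 10^-1 M.
The salt with the lower threshold [PO4^3-] precipitates first: Ag3PO4.

Ag3PO4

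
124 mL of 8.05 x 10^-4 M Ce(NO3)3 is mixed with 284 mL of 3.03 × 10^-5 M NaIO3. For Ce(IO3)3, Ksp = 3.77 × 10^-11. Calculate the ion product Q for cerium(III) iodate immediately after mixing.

Total volume = 124 + 284 = 408 mL.
[Ce^3+] = 8.05 x 10^-4 × (124/408) = 2.447 × 10^-4 M
[IO3^-] = 3.03 x 10^-5 × (284/408) = 2.109 × 10^-5 M
Ce(IO3)3(s) ⇌ Ce^3+ + 3 IO3^-, so Q = [Ce^3+][IO3^-]^3
Q = (2.447 × 10^-4)(2.109 x 10^-5)^3 = 2.30 × 10^-18
Q < Ksp, so no precipitate of Ce(IO3)3 forms.

Q = 2.30 × 10^-18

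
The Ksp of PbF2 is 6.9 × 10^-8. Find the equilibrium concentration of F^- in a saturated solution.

PbF2(s) ⇌ Pb^2+ + 2 F^-
Ksp = [Pb^2+][F^-]^2
If s mol/L of PbF2 dissolves, [Pb^2+] = s and [F^-] = 2s.
So Ksp = s × (2s)^2 = 4s^3
Solving, s = (6.9 × 10^-8/4)^(1/3) = 2.58 × 10^-3 M
[F^-] = 2s = 5.2 × 10^-3 M

5.2e-3 M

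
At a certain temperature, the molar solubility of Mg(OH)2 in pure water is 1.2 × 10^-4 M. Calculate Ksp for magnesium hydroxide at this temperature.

Ksp ≈ 6.9 x 10^-12

Mg(OH)2(s) ⇌ Mg^2+(aq) + 2 OH^-(aq)
For each mole of Mg(OH)2 that dissolves: [Mg^2+] = s, [OH^-] = 2s.
Ksp = [Mg^2+][OH^-]^2
Ksp = s(2s)^2 = 4s^3
Ksp = 4 × (1.2 × 10^-4)^3 = 6.9 × 10^-12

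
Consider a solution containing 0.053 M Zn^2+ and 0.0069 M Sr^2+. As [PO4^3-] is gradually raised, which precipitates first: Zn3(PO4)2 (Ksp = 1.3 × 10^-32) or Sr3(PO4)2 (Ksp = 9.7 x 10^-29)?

Precipitation of each salt starts when its ion product equals its Ksp.
For Zn3(PO4)2: 1.3 × 10^-32 = (0.053)^3 × [PO4^3-]^2  ⇒  [PO4^3-] = 9.3 × 10^-15 M.
For Sr3(PO4)2: 9.7 x 10^-29 = (0.0069)^3 × [PO4^3-]^2  ⇒  [PO4^3-] = 1.7 × 10^-11 M.
The salt with the lower threshold [PO4^3-] precipitates first: Zn3(PO4)2.

Zn3(PO4)2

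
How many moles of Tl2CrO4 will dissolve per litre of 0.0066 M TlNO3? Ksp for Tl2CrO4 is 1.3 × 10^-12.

Tl2CrO4(s) <=> 2 Tl^+(aq) + CrO4^2-(aq)
Ksp = [Tl^+]^2[CrO4^2-]
If s mol/L dissolves here, [Tl^+] = 0.0066 + 2s ≈ 0.0066, [CrO4^2-] = s (common-ion effect: Tl^+ is already 0.0066 M).
Ksp ≈ (0.0066)^2 × s
s = 3.0 × 10^-8 M
Check: 2s = 6.0 x 10^-8 ≪ 0.0066, so the approximation is valid.

3.0 x 10^-8 M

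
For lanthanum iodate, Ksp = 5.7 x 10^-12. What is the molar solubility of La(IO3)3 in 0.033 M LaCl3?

La(IO3)3(s) <=> La^3+ + 3 IO3^-
Ksp = [La^3+][IO3^-]^3
If s mol/L dissolves here, [La^3+] = 0.033 + s ≈ 0.033, [IO3^-] = 3s (common-ion effect: La^3+ is already 0.033 M).
Ksp ≈ 0.033 × (3s)^3
s = 1.9 × 10^-4 M
Check: s = 1.9 x 10^-4 ≪ 0.033, so the approximation is valid.

1.9 × 10^-4 M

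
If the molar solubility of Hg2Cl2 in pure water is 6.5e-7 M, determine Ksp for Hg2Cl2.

Hg2Cl2(s) ⇌ Hg2^2+ + 2 Cl^-
With molar solubility s: [Hg2^2+] = s, [Cl^-] = 2s.
Ksp = [Hg2^2+][Cl^-]^2
Substituting: Ksp = s(2s)^2 = 4s^3
With s = 6.5 × 10^-7: Ksp = 1.1 x 10^-18

Ksp = 1.1 × 10^-18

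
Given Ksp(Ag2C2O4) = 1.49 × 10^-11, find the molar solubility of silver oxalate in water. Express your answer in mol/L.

Ag2C2O4(s) ⇌ 2 Ag^+(aq) + C2O4^2-(aq)
Ksp = [Ag^+]^2[C2O4^2-]
Let s = molar solubility. Then [Ag^+] = 2s and [C2O4^2-] = s.
Substituting: Ksp = (2s)^2s = 4s^3
s^3 = 1.49 × 10^-11 / 4, so s = 1.55 × 10^-4 M

s = 1.55e-4 M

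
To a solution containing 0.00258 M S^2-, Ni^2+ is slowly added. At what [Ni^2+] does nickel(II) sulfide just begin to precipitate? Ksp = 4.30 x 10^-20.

NiS(s) ⇌ Ni^2+ + S^2-
Ksp = [Ni^2+][S^2-]
Precipitation begins when Q = Ksp. With [S^2-] = 0.00258 M:
4.30 x 10^-20 = (0.00258) × [Ni^2+]
[Ni^2+] = (4.30 x 10^-20 / 2.58 × 10^-3) = 1.67 × 10^-17 M

[Ni^2+] = 1.67 × 10^-17 M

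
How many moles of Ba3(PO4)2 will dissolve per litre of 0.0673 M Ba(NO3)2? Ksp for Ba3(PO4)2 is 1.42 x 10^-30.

s = 3.41e-14 M

Ba3(PO4)2(s) ⇌ 3 Ba^2+(aq) + 2 PO4^3-(aq)
Ksp = [Ba^2+]^3[PO4^3-]^2
Let s be the molar solubility in this solution. [Ba^2+] = 0.0673 + 3s ≈ 0.0673, [PO4^3-] = 2s (Ksp is small, so little additional dissolves).
Ksp ≈ (0.0673)^3 × (2s)^2
s = 3.41 × 10^-14 M
Check: 3s = 1.0 x 10^-13 ≪ 0.0673, so the approximation is valid.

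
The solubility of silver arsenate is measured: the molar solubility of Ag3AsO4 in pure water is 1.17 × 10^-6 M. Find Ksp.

Ag3AsO4(s) ⇌ 3 Ag^+ + AsO4^3-
For each mole of Ag3AsO4 that dissolves: [Ag^+] = 3s, [AsO4^3-] = s.
Ksp = [Ag^+]^3[AsO4^3-]
Ksp = (3s)^3s = 27s^4
Ksp = 27 × (1.17 x 10^-6)^4 = 5.06 × 10^-23

Ksp ≈ 5.06 x 10^-23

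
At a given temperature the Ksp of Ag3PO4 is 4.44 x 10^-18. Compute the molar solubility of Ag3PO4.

s ≈ 2.01e-5 M

Ag3PO4(s) ⇌ 3 Ag^+(aq) + PO4^3-(aq)
Ksp = [Ag^+]^3[PO4^3-]
With molar solubility s: [Ag^+] = 3s, [PO4^3-] = s.
Substituting: Ksp = (3s)^3s = 27s^4
s = (4.44 x 10^-18 / 27)^(1/4) = 2.01 × 10^-5 M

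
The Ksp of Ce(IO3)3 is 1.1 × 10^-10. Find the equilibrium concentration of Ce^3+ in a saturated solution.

Ce(IO3)3(s) ⇌ Ce^3+(aq) + 3 IO3^-(aq)
Ksp = [Ce^3+][IO3^-]^3
For each mole of Ce(IO3)3 that dissolves: [Ce^3+] = s, [IO3^-] = 3s.
Substituting: Ksp = s(3s)^3 = 27s^4
s = (1.1 × 10^-10 / 27)^(1/4) = 1.42 × 10^-3 M
[Ce^3+] = s = 1.4 × 10^-3 M

1.4 × 10^-3 M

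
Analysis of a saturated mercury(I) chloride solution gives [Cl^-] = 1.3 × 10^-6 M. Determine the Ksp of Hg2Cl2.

Ksp ≈ 1.1 × 10^-18

Hg2Cl2(s) ⇌ Hg2^2+(aq) + 2 Cl^-(aq)
Stoichiometry gives [Hg2^2+] = (1/2)[Cl^-] = 6.50 × 10^-7 M.
Ksp = [Hg2^2+][Cl^-]^2
Ksp = 6.50 × 10^-7 × (1.3 × 10^-6)^2 = 1.1 x 10^-18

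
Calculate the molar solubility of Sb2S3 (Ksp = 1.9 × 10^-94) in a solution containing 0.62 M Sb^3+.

s ≈ 2.6 × 10^-32 M

Sb2S3(s) ⇌ 2 Sb^3+ + 3 S^2-
Ksp = [Sb^3+]^2[S^2-]^3
If s mol/L dissolves here, [Sb^3+] = 0.62 + 2s ≈ 0.62, [S^2-] = 3s (common-ion effect: Sb^3+ is already 0.62 M).
Ksp ≈ (0.62)^2 × (3s)^3
s = 2.6 × 10^-32 M
Check: 2s = 5.3 x 10^-32 ≪ 0.62, so the approximation is valid.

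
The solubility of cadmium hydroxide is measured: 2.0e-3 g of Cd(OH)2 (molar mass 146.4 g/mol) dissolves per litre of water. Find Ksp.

Molar solubility s = (2.0 x 10^-3 g/L) / (146.4 g/mol) = 1.37 × 10^-5 M.
Cd(OH)2(s) ⇌ Cd^2+(aq) + 2 OH^-(aq)
Let s = molar solubility. Then [Cd^2+] = s and [OH^-] = 2s.
Ksp = [Cd^2+][OH^-]^2
Substituting: Ksp = s(2s)^2 = 4s^3
Ksp = 4 × (1.37 x 10^-5)^3 = 1.0 × 10^-14

Ksp ≈ 1.0 x 10^-14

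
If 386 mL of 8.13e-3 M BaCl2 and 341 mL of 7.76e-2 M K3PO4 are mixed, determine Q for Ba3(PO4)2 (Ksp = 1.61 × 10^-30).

Total volume = 386 + 341 = 727 mL.
[Ba^2+] = 8.13 × 10^-3 × (386/727) = 4.317 × 10^-3 M
[PO4^3-] = 7.76 × 10^-2 × (341/727) = 3.640 × 10^-2 M
Ba3(PO4)2(s) ⇌ 3 Ba^2+(aq) + 2 PO4^3-(aq), so Q = [Ba^2+]^3[PO4^3-]^2
Q = (4.317 × 10^-3)^3(3.640 x 10^-2)^2 = 1.07 x 10^-10
Q > Ksp, so Ba3(PO4)2 will precipitate.

Q ≈ 1.07e-10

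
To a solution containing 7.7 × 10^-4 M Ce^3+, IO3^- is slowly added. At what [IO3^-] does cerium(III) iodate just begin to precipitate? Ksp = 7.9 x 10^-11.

4.7e-3 M

Ce(IO3)3(s) ⇌ Ce^3+(aq) + 3 IO3^-(aq)
Ksp = [Ce^3+][IO3^-]^3
Precipitation begins when Q = Ksp. With [Ce^3+] = 7.7 × 10^-4 M:
7.9 x 10^-11 = (7.7 × 10^-4) × [IO3^-]^3
[IO3^-] = (7.9 x 10^-11 / 7.7 × 10^-4)^(1/3) = 4.7 × 10^-3 M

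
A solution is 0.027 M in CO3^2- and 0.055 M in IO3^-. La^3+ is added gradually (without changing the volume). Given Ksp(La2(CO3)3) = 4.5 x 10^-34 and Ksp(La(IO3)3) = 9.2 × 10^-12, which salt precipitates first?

La2(CO3)3

Precipitation of each salt starts when its ion product equals its Ksp.
For La2(CO3)3: 4.5 x 10^-34 = (0.027)^3 × [La^3+]^2  ⇒  [La^3+] = 4.8 × 10^-15 M.
For La(IO3)3: 9.2 × 10^-12 = (0.055)^3 × [La^3+]  ⇒  [La^3+] = 5.5 × 10^-8 M.
The salt with the lower threshold [La^3+] precipitates first: La2(CO3)3.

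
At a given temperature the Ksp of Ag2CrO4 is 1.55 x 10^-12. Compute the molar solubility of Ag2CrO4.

Ag2CrO4(s) ⇌ 2 Ag^+(aq) + CrO4^2-(aq)
Ksp = [Ag^+]^2[CrO4^2-]
Let s = molar solubility. Then [Ag^+] = 2s and [CrO4^2-] = s.
Ksp = (2s)^2s = 4s^3
s^3 = 1.55 x 10^-12 / 4, so s = 7.29 × 10^-5 M

s ≈ 7.29e-5 M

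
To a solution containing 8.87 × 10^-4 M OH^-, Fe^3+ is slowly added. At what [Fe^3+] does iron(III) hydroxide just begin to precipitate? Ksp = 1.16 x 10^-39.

1.66e-30 M

Fe(OH)3(s) <=> Fe^3+ + 3 OH^-
Ksp = [Fe^3+][OH^-]^3
Precipitation begins when Q = Ksp. With [OH^-] = 8.87 × 10^-4 M:
1.16 x 10^-39 = (8.87 × 10^-4)^3 × [Fe^3+]
[Fe^3+] = (1.16 x 10^-39 / 6.979 x 10^-10) = 1.66 x 10^-30 M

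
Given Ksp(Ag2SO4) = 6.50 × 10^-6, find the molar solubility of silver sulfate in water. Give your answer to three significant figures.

Ag2SO4(s) ⇌ 2 Ag^+ + SO4^2-
Ksp = [Ag^+]^2[SO4^2-]
Let s = molar solubility. Then [Ag^+] = 2s and [SO4^2-] = s.
Substituting: Ksp = (2s)^2s = 4s^3
s^3 = 6.50 × 10^-6 / 4, so s = 1.18 × 10^-2 M

s ≈ 0.0118 M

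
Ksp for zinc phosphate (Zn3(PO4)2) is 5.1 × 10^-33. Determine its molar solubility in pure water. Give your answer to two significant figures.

s = 1.4 × 10^-7 M

Zn3(PO4)2(s) ⇌ 3 Zn^2+ + 2 PO4^3-
Ksp = [Zn^2+]^3[PO4^3-]^2
For each mole of Zn3(PO4)2 that dissolves: [Zn^2+] = 3s, [PO4^3-] = 2s.
Ksp = (3s)^3(2s)^2 = 108s^5
s = (5.1 × 10^-33 / 108)^(1/5) = 1.4 × 10^-7 M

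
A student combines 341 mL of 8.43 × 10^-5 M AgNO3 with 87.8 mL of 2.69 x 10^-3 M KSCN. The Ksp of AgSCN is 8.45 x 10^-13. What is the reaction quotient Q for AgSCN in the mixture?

3.69e-8

Total volume = 341 + 87.8 = 428.8 mL.
[Ag^+] = 8.43 × 10^-5 × (341/428.8) = 6.704 × 10^-5 M
[SCN^-] = 2.69 x 10^-3 × (87.8/428.8) = 5.508 × 10^-4 M
AgSCN(s) ⇌ Ag^+(aq) + SCN^-(aq), so Q = [Ag^+][SCN^-]
Q = (6.704 x 10^-5)(5.508 × 10^-4) = 3.69 x 10^-8
Q > Ksp, so AgSCN will precipitate.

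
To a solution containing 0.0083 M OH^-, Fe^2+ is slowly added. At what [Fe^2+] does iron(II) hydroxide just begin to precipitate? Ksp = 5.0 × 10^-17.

Fe(OH)2(s) ⇌ Fe^2+ + 2 OH^-
Ksp = [Fe^2+][OH^-]^2
Precipitation begins when Q = Ksp. With [OH^-] = 0.0083 M:
5.0 × 10^-17 = (0.0083)^2 × [Fe^2+]
[Fe^2+] = (5.0 × 10^-17 / 6.89 × 10^-5) = 7.3 x 10^-13 M

[Fe^2+] ≈ 7.3 x 10^-13 M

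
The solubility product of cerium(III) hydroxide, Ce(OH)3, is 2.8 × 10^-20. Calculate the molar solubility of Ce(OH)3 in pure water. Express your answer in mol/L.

Ce(OH)3(s) ⇌ Ce^3+ + 3 OH^-
Ksp = [Ce^3+][OH^-]^3
If s mol/L of Ce(OH)3 dissolves, [Ce^3+] = s and [OH^-] = 3s.
Substituting: Ksp = s(3s)^3 = 27s^4
s = (2.8 × 10^-20 / 27)^(1/4) = 5.7 x 10^-6 M

s = 5.7 × 10^-6 M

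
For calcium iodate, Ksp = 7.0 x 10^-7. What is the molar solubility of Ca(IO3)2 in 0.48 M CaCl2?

s ≈ 6.0e-4 M

Ca(IO3)2(s) ⇌ Ca^2+ + 2 IO3^-
Ksp = [Ca^2+][IO3^-]^2
If s mol/L dissolves here, [Ca^2+] = 0.48 + s ≈ 0.48, [IO3^-] = 2s (Ksp is small, so little additional dissolves).
Ksp ≈ 0.48 × (2s)^2
s = 6.0 x 10^-4 M
Check: s = 6.0 × 10^-4 ≪ 0.48, so the approximation is valid.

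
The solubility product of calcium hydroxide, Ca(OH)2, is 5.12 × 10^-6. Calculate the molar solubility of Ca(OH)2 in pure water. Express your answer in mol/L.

s ≈ 1.09 × 10^-2 M

Ca(OH)2(s) <=> Ca^2+ + 2 OH^-
Ksp = [Ca^2+][OH^-]^2
If s mol/L of Ca(OH)2 dissolves, [Ca^2+] = s and [OH^-] = 2s.
Ksp = s(2s)^2 = 4s^3
s^3 = 5.12 × 10^-6 / 4, so s = 1.09 x 10^-2 M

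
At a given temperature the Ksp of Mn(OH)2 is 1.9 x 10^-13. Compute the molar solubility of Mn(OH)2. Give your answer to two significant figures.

s ≈ 3.6 × 10^-5 M

Mn(OH)2(s) <=> Mn^2+ + 2 OH^-
Ksp = [Mn^2+][OH^-]^2
If s mol/L of Mn(OH)2 dissolves, [Mn^2+] = s and [OH^-] = 2s.
Ksp = s(2s)^2 = 4s^3
s^3 = 1.9 x 10^-13 / 4, so s = 3.6 × 10^-5 M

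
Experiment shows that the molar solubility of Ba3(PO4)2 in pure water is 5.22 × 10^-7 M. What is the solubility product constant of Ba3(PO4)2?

Ba3(PO4)2(s) <=> 3 Ba^2+(aq) + 2 PO4^3-(aq)
Let s = molar solubility. Then [Ba^2+] = 3s and [PO4^3-] = 2s.
Ksp = [Ba^2+]^3[PO4^3-]^2
Substituting: Ksp = (3s)^3(2s)^2 = 108s^5
With s = 5.22 x 10^-7: Ksp = 4.19 × 10^-30

Ksp = 4.19 × 10^-30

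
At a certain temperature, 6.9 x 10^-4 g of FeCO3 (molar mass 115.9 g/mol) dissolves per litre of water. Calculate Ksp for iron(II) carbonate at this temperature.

Molar solubility s = (6.9 × 10^-4 g/L) / (115.9 g/mol) = 5.95 × 10^-6 M.
FeCO3(s) <=> Fe^2+ + CO3^2-
For each mole of FeCO3 that dissolves: [Fe^2+] = s, [CO3^2-] = s.
Ksp = [Fe^2+][CO3^2-]
Ksp = s^2
Ksp = (5.95 × 10^-6)^2 = 3.5 x 10^-11

Ksp ≈ 3.5e-11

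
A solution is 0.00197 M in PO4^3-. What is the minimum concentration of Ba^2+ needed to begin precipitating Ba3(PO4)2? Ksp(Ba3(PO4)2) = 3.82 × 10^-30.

[Ba^2+] = 9.95e-9 M

Ba3(PO4)2(s) <=> 3 Ba^2+(aq) + 2 PO4^3-(aq)
Ksp = [Ba^2+]^3[PO4^3-]^2
Precipitation begins when Q = Ksp. With [PO4^3-] = 0.00197 M:
3.82 × 10^-30 = (0.00197)^2 × [Ba^2+]^3
[Ba^2+] = (3.82 × 10^-30 / 3.881 × 10^-6)^(1/3) = 9.95 × 10^-9 M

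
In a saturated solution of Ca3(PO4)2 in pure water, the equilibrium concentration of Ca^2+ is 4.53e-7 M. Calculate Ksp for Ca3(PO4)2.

Ca3(PO4)2(s) <=> 3 Ca^2+(aq) + 2 PO4^3-(aq)
Stoichiometry gives [PO4^3-] = (2/3)[Ca^2+] = 3.020 × 10^-7 M.
Ksp = [Ca^2+]^3[PO4^3-]^2
Ksp = (4.53 x 10^-7)^3 × (3.020 x 10^-7)^2 = 8.48 x 10^-33

Ksp = 8.48e-33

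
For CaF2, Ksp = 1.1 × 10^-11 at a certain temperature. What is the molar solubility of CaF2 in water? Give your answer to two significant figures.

1.4e-4 M

CaF2(s) ⇌ Ca^2+ + 2 F^-
Ksp = [Ca^2+][F^-]^2
If s mol/L of CaF2 dissolves, [Ca^2+] = s and [F^-] = 2s.
Substituting: Ksp = s(2s)^2 = 4s^3
s^3 = 1.1 × 10^-11 / 4, so s = 1.4 × 10^-4 M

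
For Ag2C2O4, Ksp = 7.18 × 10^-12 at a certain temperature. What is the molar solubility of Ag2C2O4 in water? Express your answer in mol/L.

Ag2C2O4(s) ⇌ 2 Ag^+(aq) + C2O4^2-(aq)
Ksp = [Ag^+]^2[C2O4^2-]
If s mol/L of Ag2C2O4 dissolves, [Ag^+] = 2s and [C2O4^2-] = s.
Ksp = (2s)^2s = 4s^3
Solving, s = (7.18 × 10^-12/4)^(1/3) = 1.22 × 10^-4 M

1.22e-4 M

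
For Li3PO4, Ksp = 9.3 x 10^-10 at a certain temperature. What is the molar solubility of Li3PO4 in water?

Li3PO4(s) ⇌ 3 Li^+(aq) + PO4^3-(aq)
Ksp = [Li^+]^3[PO4^3-]
Let s = molar solubility. Then [Li^+] = 3s and [PO4^3-] = s.
Substituting: Ksp = (3s)^3s = 27s^4
s^4 = 9.3 x 10^-10 / 27, so s = 2.4 x 10^-3 M

s ≈ 2.4 x 10^-3 M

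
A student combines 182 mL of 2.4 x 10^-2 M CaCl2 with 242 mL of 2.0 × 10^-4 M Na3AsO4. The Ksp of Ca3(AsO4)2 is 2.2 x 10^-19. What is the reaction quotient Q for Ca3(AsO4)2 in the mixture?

Total volume = 182 + 242 = 424 mL.
[Ca^2+] = 2.4 x 10^-2 × (182/424) = 1.03 × 10^-2 M
[AsO4^3-] = 2.0 × 10^-4 × (242/424) = 1.14 x 10^-4 M
Ca3(AsO4)2(s) <=> 3 Ca^2+(aq) + 2 AsO4^3-(aq), so Q = [Ca^2+]^3[AsO4^3-]^2
Q = (1.03 x 10^-2)^3(1.14 × 10^-4)^2 = 1.4 x 10^-14
Q > Ksp, so Ca3(AsO4)2 will precipitate.

Q ≈ 1.4 × 10^-14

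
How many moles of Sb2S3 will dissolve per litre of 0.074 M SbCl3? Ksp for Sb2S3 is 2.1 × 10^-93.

Sb2S3(s) ⇌ 2 Sb^3+ + 3 S^2-
Ksp = [Sb^3+]^2[S^2-]^3
Let s be the molar solubility in this solution. [Sb^3+] = 0.074 + 2s ≈ 0.074, [S^2-] = 3s (Ksp is small, so little additional dissolves).
Ksp ≈ (0.074)^2 × (3s)^3
s = 2.4 × 10^-31 M
Check: 2s = 4.8 x 10^-31 ≪ 0.074, so the approximation is valid.

2.4 × 10^-31 M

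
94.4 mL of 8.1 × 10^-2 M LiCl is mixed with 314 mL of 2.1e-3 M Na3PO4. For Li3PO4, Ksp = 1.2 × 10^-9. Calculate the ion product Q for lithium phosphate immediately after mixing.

Total volume = 94.4 + 314 = 408.4 mL.
[Li^+] = 8.1 × 10^-2 × (94.4/408.4) = 1.87 × 10^-2 M
[PO4^3-] = 2.1 × 10^-3 × (314/408.4) = 1.61 x 10^-3 M
Li3PO4(s) <=> 3 Li^+(aq) + PO4^3-(aq), so Q = [Li^+]^3[PO4^3-]
Q = (1.87 × 10^-2)^3(1.61 × 10^-3) = 1.1 × 10^-8
Q > Ksp, so Li3PO4 will precipitate.

Q ≈ 1.1e-8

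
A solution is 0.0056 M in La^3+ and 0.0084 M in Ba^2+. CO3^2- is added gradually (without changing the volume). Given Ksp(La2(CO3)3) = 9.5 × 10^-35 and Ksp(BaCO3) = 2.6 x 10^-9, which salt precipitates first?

La2(CO3)3

Precipitation of each salt starts when its ion product equals its Ksp.
For La2(CO3)3: 9.5 × 10^-35 = (0.0056)^2 × [CO3^2-]^3  ⇒  [CO3^2-] = 1.4 x 10^-10 M.
For BaCO3: 2.6 x 10^-9 = 0.0084 × [CO3^2-]  ⇒  [CO3^2-] = 3.1 x 10^-7 M.
The salt with the lower threshold [CO3^2-] precipitates first: La2(CO3)3.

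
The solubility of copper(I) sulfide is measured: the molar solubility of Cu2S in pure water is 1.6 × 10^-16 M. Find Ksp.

Ksp ≈ 1.6e-47

Cu2S(s) <=> 2 Cu^+(aq) + S^2-(aq)
If s mol/L of Cu2S dissolves, [Cu^+] = 2s and [S^2-] = s.
Ksp = [Cu^+]^2[S^2-]
So Ksp = (2s)^2 × s = 4s^3
With s = 1.6 x 10^-16: Ksp = 1.6 x 10^-47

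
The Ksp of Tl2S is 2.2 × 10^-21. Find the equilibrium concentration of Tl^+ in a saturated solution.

Tl2S(s) ⇌ 2 Tl^+ + S^2-
Ksp = [Tl^+]^2[S^2-]
Let s = molar solubility. Then [Tl^+] = 2s and [S^2-] = s.
So Ksp = (2s)^2 × s = 4s^3
s^3 = 2.2 × 10^-21 / 4, so s = 8.19 x 10^-8 M
[Tl^+] = 2s = 1.6 x 10^-7 M

1.6 × 10^-7 M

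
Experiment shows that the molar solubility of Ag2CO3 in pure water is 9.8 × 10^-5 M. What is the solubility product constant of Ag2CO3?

Ag2CO3(s) <=> 2 Ag^+ + CO3^2-
Let s = molar solubility. Then [Ag^+] = 2s and [CO3^2-] = s.
Ksp = [Ag^+]^2[CO3^2-]
So Ksp = (2s)^2 × s = 4s^3
Ksp = 4 × (9.8 x 10^-5)^3 = 3.8 x 10^-12

3.8 x 10^-12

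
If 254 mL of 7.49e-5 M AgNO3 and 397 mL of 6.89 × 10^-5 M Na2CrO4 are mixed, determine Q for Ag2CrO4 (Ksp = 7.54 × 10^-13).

3.59 x 10^-14

Total volume = 254 + 397 = 651 mL.
[Ag^+] = 7.49 x 10^-5 × (254/651) = 2.922 × 10^-5 M
[CrO4^2-] = 6.89 x 10^-5 × (397/651) = 4.202 x 10^-5 M
Ag2CrO4(s) <=> 2 Ag^+(aq) + CrO4^2-(aq), so Q = [Ag^+]^2[CrO4^2-]
Q = (2.922 × 10^-5)^2(4.202 × 10^-5) = 3.59 × 10^-14
Q < Ksp, so no precipitate of Ag2CrO4 forms.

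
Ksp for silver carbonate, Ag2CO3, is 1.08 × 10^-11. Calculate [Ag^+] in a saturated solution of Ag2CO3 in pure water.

[Ag^+] ≈ 2.78 x 10^-4 M

Ag2CO3(s) <=> 2 Ag^+(aq) + CO3^2-(aq)
Ksp = [Ag^+]^2[CO3^2-]
With molar solubility s: [Ag^+] = 2s, [CO3^2-] = s.
So Ksp = (2s)^2 × s = 4s^3
s^3 = 1.08 × 10^-11 / 4, so s = 1.392 × 10^-4 M
[Ag^+] = 2s = 2.78 × 10^-4 M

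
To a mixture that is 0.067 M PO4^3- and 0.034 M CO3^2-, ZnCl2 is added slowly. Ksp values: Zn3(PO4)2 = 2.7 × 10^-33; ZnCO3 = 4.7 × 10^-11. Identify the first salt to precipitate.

Precipitation of each salt starts when its ion product equals its Ksp.
For Zn3(PO4)2: 2.7 × 10^-33 = (0.067)^2 × [Zn^2+]^3  ⇒  [Zn^2+] = 8.4 x 10^-11 M.
For ZnCO3: 4.7 × 10^-11 = 0.034 × [Zn^2+]  ⇒  [Zn^2+] = 1.4 × 10^-9 M.
The salt with the lower threshold [Zn^2+] precipitates first: Zn3(PO4)2.

Zn3(PO4)2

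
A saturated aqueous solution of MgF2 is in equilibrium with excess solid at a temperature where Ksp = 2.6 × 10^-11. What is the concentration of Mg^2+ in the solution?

MgF2(s) ⇌ Mg^2+(aq) + 2 F^-(aq)
Ksp = [Mg^2+][F^-]^2
If s mol/L of MgF2 dissolves, [Mg^2+] = s and [F^-] = 2s.
So Ksp = s × (2s)^2 = 4s^3
s^3 = 2.6 × 10^-11 / 4, so s = 1.87 x 10^-4 M
[Mg^2+] = s = 1.9 x 10^-4 M

[Mg^2+] = 1.9 × 10^-4 M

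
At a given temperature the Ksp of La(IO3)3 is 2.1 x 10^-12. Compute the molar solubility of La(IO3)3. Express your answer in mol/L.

s = 5.3 x 10^-4 M

La(IO3)3(s) <=> La^3+ + 3 IO3^-
Ksp = [La^3+][IO3^-]^3
If s mol/L of La(IO3)3 dissolves, [La^3+] = s and [IO3^-] = 3s.
Substituting: Ksp = s(3s)^3 = 27s^4
Solving, s = (2.1 x 10^-12/27)^(1/4) = 5.3 × 10^-4 M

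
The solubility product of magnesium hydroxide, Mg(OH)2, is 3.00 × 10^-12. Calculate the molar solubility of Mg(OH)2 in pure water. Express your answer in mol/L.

s ≈ 9.09e-5 M

Mg(OH)2(s) <=> Mg^2+(aq) + 2 OH^-(aq)
Ksp = [Mg^2+][OH^-]^2
Let s = molar solubility. Then [Mg^2+] = s and [OH^-] = 2s.
Substituting: Ksp = s(2s)^2 = 4s^3
Solving, s = (3.00 × 10^-12/4)^(1/3) = 9.09 × 10^-5 M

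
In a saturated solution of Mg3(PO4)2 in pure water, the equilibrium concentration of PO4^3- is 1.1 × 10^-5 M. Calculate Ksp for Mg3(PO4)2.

Mg3(PO4)2(s) ⇌ 3 Mg^2+(aq) + 2 PO4^3-(aq)
Stoichiometry gives [Mg^2+] = (3/2)[PO4^3-] = 1.65 × 10^-5 M.
Ksp = [Mg^2+]^3[PO4^3-]^2
Ksp = (1.65 x 10^-5)^3 × (1.1 × 10^-5)^2 = 5.4 × 10^-25

Ksp ≈ 5.4e-25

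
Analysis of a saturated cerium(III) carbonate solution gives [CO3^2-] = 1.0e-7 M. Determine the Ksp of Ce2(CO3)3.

Ce2(CO3)3(s) <=> 2 Ce^3+(aq) + 3 CO3^2-(aq)
Stoichiometry gives [Ce^3+] = (2/3)[CO3^2-] = 6.67 x 10^-8 M.
Ksp = [Ce^3+]^2[CO3^2-]^3
Ksp = (6.67 x 10^-8)^2 × (1.0 × 10^-7)^3 = 4.4 × 10^-36

4.4 x 10^-36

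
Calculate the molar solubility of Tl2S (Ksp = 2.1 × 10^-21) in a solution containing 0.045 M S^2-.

s = 1.1 x 10^-10 M

Tl2S(s) ⇌ 2 Tl^+(aq) + S^2-(aq)
Ksp = [Tl^+]^2[S^2-]
If s mol/L dissolves here, [Tl^+] = 2s, [S^2-] = 0.045 + s ≈ 0.045 (Ksp is small, so little additional dissolves).
Ksp ≈ (2s)^2 × 0.045
s = 1.1 × 10^-10 M
Check: s = 1.1 × 10^-10 ≪ 0.045, so the approximation is valid.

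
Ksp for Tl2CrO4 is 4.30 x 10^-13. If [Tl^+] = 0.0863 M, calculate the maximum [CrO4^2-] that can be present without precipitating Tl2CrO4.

Tl2CrO4(s) ⇌ 2 Tl^+(aq) + CrO4^2-(aq)
Ksp = [Tl^+]^2[CrO4^2-]
Precipitation begins when Q = Ksp. With [Tl^+] = 0.0863 M:
4.30 x 10^-13 = (0.0863)^2 × [CrO4^2-]
[CrO4^2-] = (4.30 x 10^-13 / 7.448 × 10^-3) = 5.77 × 10^-11 M

[CrO4^2-] = 5.77 × 10^-11 M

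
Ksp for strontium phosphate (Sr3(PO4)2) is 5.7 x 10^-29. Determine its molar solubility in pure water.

Sr3(PO4)2(s) ⇌ 3 Sr^2+(aq) + 2 PO4^3-(aq)
Ksp = [Sr^2+]^3[PO4^3-]^2
With molar solubility s: [Sr^2+] = 3s, [PO4^3-] = 2s.
So Ksp = (3s)^3 × (2s)^2 = 108s^5
s = (5.7 x 10^-29 / 108)^(1/5) = 8.8 × 10^-7 M

s = 8.8e-7 M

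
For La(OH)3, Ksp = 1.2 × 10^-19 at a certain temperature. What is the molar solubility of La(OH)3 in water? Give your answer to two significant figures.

8.2 x 10^-6 M

La(OH)3(s) <=> La^3+(aq) + 3 OH^-(aq)
Ksp = [La^3+][OH^-]^3
With molar solubility s: [La^3+] = s, [OH^-] = 3s.
So Ksp = s × (3s)^3 = 27s^4
s^4 = 1.2 × 10^-19 / 27, so s = 8.2 x 10^-6 M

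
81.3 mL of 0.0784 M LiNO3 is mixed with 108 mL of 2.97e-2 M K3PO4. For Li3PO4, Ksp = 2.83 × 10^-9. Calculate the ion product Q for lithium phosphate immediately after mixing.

Total volume = 81.3 + 108 = 189.3 mL.
[Li^+] = 7.84 x 10^-2 × (81.3/189.3) = 3.367 × 10^-2 M
[PO4^3-] = 2.97 × 10^-2 × (108/189.3) = 1.694 × 10^-2 M
Li3PO4(s) <=> 3 Li^+(aq) + PO4^3-(aq), so Q = [Li^+]^3[PO4^3-]
Q = (3.367 × 10^-2)^3(1.694 × 10^-2) = 6.47 x 10^-7
Q > Ksp, so Li3PO4 will precipitate.

Q ≈ 6.47e-7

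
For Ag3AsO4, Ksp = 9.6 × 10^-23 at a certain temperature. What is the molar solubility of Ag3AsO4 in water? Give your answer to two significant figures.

s ≈ 1.4 x 10^-6 M

Ag3AsO4(s) ⇌ 3 Ag^+ + AsO4^3-
Ksp = [Ag^+]^3[AsO4^3-]
For each mole of Ag3AsO4 that dissolves: [Ag^+] = 3s, [AsO4^3-] = s.
Substituting: Ksp = (3s)^3s = 27s^4
Solving, s = (9.6 × 10^-23/27)^(1/4) = 1.4 × 10^-6 M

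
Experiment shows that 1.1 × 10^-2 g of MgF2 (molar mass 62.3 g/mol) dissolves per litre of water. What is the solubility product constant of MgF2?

2.2e-11

Molar solubility s = (1.1 × 10^-2 g/L) / (62.3 g/mol) = 1.77 x 10^-4 M.
MgF2(s) <=> Mg^2+(aq) + 2 F^-(aq)
For each mole of MgF2 that dissolves: [Mg^2+] = s, [F^-] = 2s.
Ksp = [Mg^2+][F^-]^2
Substituting: Ksp = s(2s)^2 = 4s^3
Ksp = 4 × (1.77 × 10^-4)^3 = 2.2 × 10^-11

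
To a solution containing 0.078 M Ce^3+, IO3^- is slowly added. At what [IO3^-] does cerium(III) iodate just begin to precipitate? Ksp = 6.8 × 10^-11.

[IO3^-] = 9.6 × 10^-4 M

Ce(IO3)3(s) <=> Ce^3+(aq) + 3 IO3^-(aq)
Ksp = [Ce^3+][IO3^-]^3
Precipitation begins when Q = Ksp. With [Ce^3+] = 0.078 M:
6.8 × 10^-11 = (0.078) × [IO3^-]^3
[IO3^-] = (6.8 × 10^-11 / 7.8 × 10^-2)^(1/3) = 9.6 × 10^-4 M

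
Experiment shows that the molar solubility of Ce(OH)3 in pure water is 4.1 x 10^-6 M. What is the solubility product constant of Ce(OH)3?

Ce(OH)3(s) <=> Ce^3+ + 3 OH^-
For each mole of Ce(OH)3 that dissolves: [Ce^3+] = s, [OH^-] = 3s.
Ksp = [Ce^3+][OH^-]^3
Ksp = s(3s)^3 = 27s^4
Ksp = 27 × (4.1 x 10^-6)^4 = 7.6 × 10^-21

7.6 × 10^-21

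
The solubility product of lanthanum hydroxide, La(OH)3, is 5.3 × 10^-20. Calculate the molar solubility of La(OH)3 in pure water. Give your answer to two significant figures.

s = 6.7 × 10^-6 M

La(OH)3(s) <=> La^3+(aq) + 3 OH^-(aq)
Ksp = [La^3+][OH^-]^3
If s mol/L of La(OH)3 dissolves, [La^3+] = s and [OH^-] = 3s.
So Ksp = s × (3s)^3 = 27s^4
s^4 = 5.3 × 10^-20 / 27, so s = 6.7 x 10^-6 M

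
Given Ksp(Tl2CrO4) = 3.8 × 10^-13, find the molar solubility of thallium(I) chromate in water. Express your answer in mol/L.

s = 4.6e-5 M

Tl2CrO4(s) <=> 2 Tl^+(aq) + CrO4^2-(aq)
Ksp = [Tl^+]^2[CrO4^2-]
If s mol/L of Tl2CrO4 dissolves, [Tl^+] = 2s and [CrO4^2-] = s.
Substituting: Ksp = (2s)^2s = 4s^3
Solving, s = (3.8 × 10^-13/4)^(1/3) = 4.6 x 10^-5 M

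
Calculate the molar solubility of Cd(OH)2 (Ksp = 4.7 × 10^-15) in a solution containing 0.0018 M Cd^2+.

Cd(OH)2(s) ⇌ Cd^2+ + 2 OH^-
Ksp = [Cd^2+][OH^-]^2
If s mol/L dissolves here, [Cd^2+] = 0.0018 + s ≈ 0.0018, [OH^-] = 2s (Ksp is small, so little additional dissolves).
Ksp ≈ 0.0018 × (2s)^2
s = 8.1 × 10^-7 M
Check: s = 8.1 x 10^-7 ≪ 0.0018, so the approximation is valid.

8.1 x 10^-7 M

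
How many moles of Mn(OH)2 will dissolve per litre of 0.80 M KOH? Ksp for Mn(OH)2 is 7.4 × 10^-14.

Mn(OH)2(s) ⇌ Mn^2+ + 2 OH^-
Ksp = [Mn^2+][OH^-]^2
If s mol/L dissolves here, [Mn^2+] = s, [OH^-] = 0.80 + 2s ≈ 0.80 (since OH^- from KOH dominates).
Ksp ≈ s × (0.80)^2
s = 1.2 × 10^-13 M
Check: 2s = 2.3 x 10^-13 ≪ 0.80, so the approximation is valid.

s = 1.2 × 10^-13 M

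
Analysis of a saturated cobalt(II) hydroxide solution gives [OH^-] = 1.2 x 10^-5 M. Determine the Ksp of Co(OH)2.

Co(OH)2(s) ⇌ Co^2+ + 2 OH^-
Stoichiometry gives [Co^2+] = (1/2)[OH^-] = 6.00 x 10^-6 M.
Ksp = [Co^2+][OH^-]^2
Ksp = 6.00 x 10^-6 × (1.2 × 10^-5)^2 = 8.6 × 10^-16

Ksp ≈ 8.6e-16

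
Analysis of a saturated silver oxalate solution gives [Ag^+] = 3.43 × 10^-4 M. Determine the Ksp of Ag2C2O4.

Ag2C2O4(s) <=> 2 Ag^+(aq) + C2O4^2-(aq)
Stoichiometry gives [C2O4^2-] = (1/2)[Ag^+] = 1.715 × 10^-4 M.
Ksp = [Ag^+]^2[C2O4^2-]
Ksp = (3.43 × 10^-4)^2 × 1.715 x 10^-4 = 2.02 × 10^-11

2.02e-11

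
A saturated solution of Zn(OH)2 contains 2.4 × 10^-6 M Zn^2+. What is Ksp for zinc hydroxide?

Ksp ≈ 5.5 × 10^-17

Zn(OH)2(s) ⇌ Zn^2+(aq) + 2 OH^-(aq)
Stoichiometry gives [OH^-] = (2/1)[Zn^2+] = 4.80 x 10^-6 M.
Ksp = [Zn^2+][OH^-]^2
Ksp = 2.4 × 10^-6 × (4.80 × 10^-6)^2 = 5.5 x 10^-17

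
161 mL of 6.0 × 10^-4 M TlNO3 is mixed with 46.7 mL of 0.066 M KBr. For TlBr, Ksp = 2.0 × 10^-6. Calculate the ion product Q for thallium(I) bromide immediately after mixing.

Q ≈ 6.9e-6

Total volume = 161 + 46.7 = 207.7 mL.
[Tl^+] = 6.0 × 10^-4 × (161/207.7) = 4.65 × 10^-4 M
[Br^-] = 6.6 × 10^-2 × (46.7/207.7) = 1.48 × 10^-2 M
TlBr(s) ⇌ Tl^+ + Br^-, so Q = [Tl^+][Br^-]
Q = (4.65 × 10^-4)(1.48 × 10^-2) = 6.9 × 10^-6
Q > Ksp, so TlBr will precipitate.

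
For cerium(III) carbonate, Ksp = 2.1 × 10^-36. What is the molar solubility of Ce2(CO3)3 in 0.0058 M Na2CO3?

1.6e-15 M

Ce2(CO3)3(s) <=> 2 Ce^3+ + 3 CO3^2-
Ksp = [Ce^3+]^2[CO3^2-]^3
Let s be the molar solubility in this solution. [Ce^3+] = 2s, [CO3^2-] = 0.0058 + 3s ≈ 0.0058 (since CO3^2- from Na2CO3 dominates).
Ksp ≈ (2s)^2 × (0.0058)^3
s = 1.6 × 10^-15 M
Check: 3s = 4.9 × 10^-15 ≪ 0.0058, so the approximation is valid.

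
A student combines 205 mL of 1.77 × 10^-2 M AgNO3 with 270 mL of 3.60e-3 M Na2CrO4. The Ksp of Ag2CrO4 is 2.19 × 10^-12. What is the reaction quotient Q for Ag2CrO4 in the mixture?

Q ≈ 1.19 × 10^-7

Total volume = 205 + 270 = 475 mL.
[Ag^+] = 1.77 × 10^-2 × (205/475) = 7.639 x 10^-3 M
[CrO4^2-] = 3.60 × 10^-3 × (270/475) = 2.046 × 10^-3 M
Ag2CrO4(s) ⇌ 2 Ag^+(aq) + CrO4^2-(aq), so Q = [Ag^+]^2[CrO4^2-]
Q = (7.639 × 10^-3)^2(2.046 x 10^-3) = 1.19 x 10^-7
Q > Ksp, so Ag2CrO4 will precipitate.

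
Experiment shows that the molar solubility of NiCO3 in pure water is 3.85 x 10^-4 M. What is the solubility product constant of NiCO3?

NiCO3(s) ⇌ Ni^2+(aq) + CO3^2-(aq)
Let s = molar solubility. Then [Ni^2+] = s and [CO3^2-] = s.
Ksp = [Ni^2+][CO3^2-]
Ksp = (s)(s) = s^2
Ksp = (3.85 x 10^-4)^2 = 1.48 × 10^-7

Ksp ≈ 1.48 × 10^-7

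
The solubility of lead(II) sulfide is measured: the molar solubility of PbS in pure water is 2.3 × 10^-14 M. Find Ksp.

5.3e-28

PbS(s) ⇌ Pb^2+ + S^2-
If s mol/L of PbS dissolves, [Pb^2+] = s and [S^2-] = s.
Ksp = [Pb^2+][S^2-]
Ksp = s^2
With s = 2.3 x 10^-14: Ksp = 5.3 × 10^-28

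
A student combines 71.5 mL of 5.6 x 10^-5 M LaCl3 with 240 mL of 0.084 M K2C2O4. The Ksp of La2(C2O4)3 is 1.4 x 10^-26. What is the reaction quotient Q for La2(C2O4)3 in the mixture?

Q = 4.5 × 10^-14

Total volume = 71.5 + 240 = 311.5 mL.
[La^3+] = 5.6 × 10^-5 × (71.5/311.5) = 1.29 × 10^-5 M
[C2O4^2-] = 8.4 × 10^-2 × (240/311.5) = 6.47 × 10^-2 M
La2(C2O4)3(s) <=> 2 La^3+(aq) + 3 C2O4^2-(aq), so Q = [La^3+]^2[C2O4^2-]^3
Q = (1.29 × 10^-5)^2(6.47 x 10^-2)^3 = 4.5 × 10^-14
Q > Ksp, so La2(C2O4)3 will precipitate.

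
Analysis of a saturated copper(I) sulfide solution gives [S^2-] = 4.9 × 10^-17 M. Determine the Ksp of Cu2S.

Cu2S(s) <=> 2 Cu^+(aq) + S^2-(aq)
Stoichiometry gives [Cu^+] = (2/1)[S^2-] = 9.80 x 10^-17 M.
Ksp = [Cu^+]^2[S^2-]
Ksp = (9.80 × 10^-17)^2 × 4.9 x 10^-17 = 4.7 x 10^-49

Ksp = 4.7 × 10^-49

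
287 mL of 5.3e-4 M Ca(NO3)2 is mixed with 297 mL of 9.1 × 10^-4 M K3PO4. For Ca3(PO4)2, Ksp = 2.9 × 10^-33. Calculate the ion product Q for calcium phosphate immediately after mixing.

Q = 3.8e-18

Total volume = 287 + 297 = 584 mL.
[Ca^2+] = 5.3 × 10^-4 × (287/584) = 2.60 × 10^-4 M
[PO4^3-] = 9.1 × 10^-4 × (297/584) = 4.63 × 10^-4 M
Ca3(PO4)2(s) ⇌ 3 Ca^2+ + 2 PO4^3-, so Q = [Ca^2+]^3[PO4^3-]^2
Q = (2.60 × 10^-4)^3(4.63 x 10^-4)^2 = 3.8 × 10^-18
Q > Ksp, so Ca3(PO4)2 will precipitate.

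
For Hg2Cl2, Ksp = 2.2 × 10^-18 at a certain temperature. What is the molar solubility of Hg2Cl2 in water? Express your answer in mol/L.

8.2 × 10^-7 M

Hg2Cl2(s) ⇌ Hg2^2+ + 2 Cl^-
Ksp = [Hg2^2+][Cl^-]^2
Let s = molar solubility. Then [Hg2^2+] = s and [Cl^-] = 2s.
Substituting: Ksp = s(2s)^2 = 4s^3
s = (2.2 × 10^-18 / 4)^(1/3) = 8.2 x 10^-7 M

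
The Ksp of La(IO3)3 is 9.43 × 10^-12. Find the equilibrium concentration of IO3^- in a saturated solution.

La(IO3)3(s) <=> La^3+(aq) + 3 IO3^-(aq)
Ksp = [La^3+][IO3^-]^3
With molar solubility s: [La^3+] = s, [IO3^-] = 3s.
Ksp = s(3s)^3 = 27s^4
s = (9.43 × 10^-12 / 27)^(1/4) = 7.688 × 10^-4 M
[IO3^-] = 3s = 2.31 x 10^-3 M

[IO3^-] = 2.31 × 10^-3 M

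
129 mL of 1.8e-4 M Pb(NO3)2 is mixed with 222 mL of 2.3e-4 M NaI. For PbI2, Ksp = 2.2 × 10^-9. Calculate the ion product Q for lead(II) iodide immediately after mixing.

Total volume = 129 + 222 = 351 mL.
[Pb^2+] = 1.8 × 10^-4 × (129/351) = 6.62 × 10^-5 M
[I^-] = 2.3 x 10^-4 × (222/351) = 1.45 × 10^-4 M
PbI2(s) ⇌ Pb^2+(aq) + 2 I^-(aq), so Q = [Pb^2+][I^-]^2
Q = (6.62 × 10^-5)(1.45 x 10^-4)^2 = 1.4 x 10^-12
Q < Ksp, so no precipitate of PbI2 forms.

Q = 1.4e-12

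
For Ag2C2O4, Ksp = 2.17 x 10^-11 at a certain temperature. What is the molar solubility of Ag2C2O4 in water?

Ag2C2O4(s) <=> 2 Ag^+ + C2O4^2-
Ksp = [Ag^+]^2[C2O4^2-]
If s mol/L of Ag2C2O4 dissolves, [Ag^+] = 2s and [C2O4^2-] = s.
Ksp = (2s)^2s = 4s^3
Solving, s = (2.17 x 10^-11/4)^(1/3) = 1.76 × 10^-4 M

s ≈ 1.76 x 10^-4 M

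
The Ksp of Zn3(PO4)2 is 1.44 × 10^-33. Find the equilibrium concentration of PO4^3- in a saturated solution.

2.12 × 10^-7 M

Zn3(PO4)2(s) <=> 3 Zn^2+(aq) + 2 PO4^3-(aq)
Ksp = [Zn^2+]^3[PO4^3-]^2
For each mole of Zn3(PO4)2 that dissolves: [Zn^2+] = 3s, [PO4^3-] = 2s.
So Ksp = (3s)^3 × (2s)^2 = 108s^5
s = (1.44 × 10^-33 / 108)^(1/5) = 1.059 × 10^-7 M
[PO4^3-] = 2s = 2.12 × 10^-7 M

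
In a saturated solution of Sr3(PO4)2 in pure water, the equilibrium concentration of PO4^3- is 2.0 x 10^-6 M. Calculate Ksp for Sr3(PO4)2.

Ksp = 1.1 × 10^-28

Sr3(PO4)2(s) ⇌ 3 Sr^2+(aq) + 2 PO4^3-(aq)
Stoichiometry gives [Sr^2+] = (3/2)[PO4^3-] = 3.00 × 10^-6 M.
Ksp = [Sr^2+]^3[PO4^3-]^2
Ksp = (3.00 × 10^-6)^3 × (2.0 × 10^-6)^2 = 1.1 x 10^-28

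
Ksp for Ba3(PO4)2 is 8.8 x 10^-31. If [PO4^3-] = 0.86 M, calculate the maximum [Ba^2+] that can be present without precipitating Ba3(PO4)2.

Ba3(PO4)2(s) <=> 3 Ba^2+ + 2 PO4^3-
Ksp = [Ba^2+]^3[PO4^3-]^2
Precipitation begins when Q = Ksp. With [PO4^3-] = 0.86 M:
8.8 x 10^-31 = (0.86)^2 × [Ba^2+]^3
[Ba^2+] = (8.8 x 10^-31 / 7.40 x 10^-1)^(1/3) = 1.1 x 10^-10 M

[Ba^2+] = 1.1 × 10^-10 M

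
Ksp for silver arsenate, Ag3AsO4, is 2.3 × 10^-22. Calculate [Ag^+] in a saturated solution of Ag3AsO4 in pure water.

5.1 × 10^-6 M

Ag3AsO4(s) ⇌ 3 Ag^+(aq) + AsO4^3-(aq)
Ksp = [Ag^+]^3[AsO4^3-]
If s mol/L of Ag3AsO4 dissolves, [Ag^+] = 3s and [AsO4^3-] = s.
So Ksp = (3s)^3 × s = 27s^4
Solving, s = (2.3 × 10^-22/27)^(1/4) = 1.71 x 10^-6 M
[Ag^+] = 3s = 5.1 × 10^-6 M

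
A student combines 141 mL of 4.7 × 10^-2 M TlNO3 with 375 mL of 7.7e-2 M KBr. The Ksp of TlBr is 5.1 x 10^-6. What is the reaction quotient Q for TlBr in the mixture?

Q ≈ 7.2 × 10^-4

Total volume = 141 + 375 = 516 mL.
[Tl^+] = 4.7 x 10^-2 × (141/516) = 1.28 × 10^-2 M
[Br^-] = 7.7 × 10^-2 × (375/516) = 5.60 × 10^-2 M
TlBr(s) <=> Tl^+ + Br^-, so Q = [Tl^+][Br^-]
Q = (1.28 × 10^-2)(5.60 × 10^-2) = 7.2 x 10^-4
Q > Ksp, so TlBr will precipitate.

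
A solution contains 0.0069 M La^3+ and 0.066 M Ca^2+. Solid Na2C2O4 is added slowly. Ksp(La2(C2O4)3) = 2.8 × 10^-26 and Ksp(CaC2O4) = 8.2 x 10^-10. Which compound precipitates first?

Each salt begins to precipitate when Q = Ksp, i.e. when [C2O4^2-] reaches its threshold.
For La2(C2O4)3: 2.8 × 10^-26 = (0.0069)^2 × [C2O4^2-]^3  ⇒  [C2O4^2-] = 8.4 × 10^-8 M.
For CaC2O4: 8.2 x 10^-10 = 0.066 × [C2O4^2-]  ⇒  [C2O4^2-] = 1.2 x 10^-8 M.
The salt with the lower threshold [C2O4^2-] precipitates first: CaC2O4.

CaC2O4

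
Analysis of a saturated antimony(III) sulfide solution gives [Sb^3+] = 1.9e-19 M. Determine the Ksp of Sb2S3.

8.4 x 10^-94

Sb2S3(s) ⇌ 2 Sb^3+(aq) + 3 S^2-(aq)
Stoichiometry gives [S^2-] = (3/2)[Sb^3+] = 2.85 × 10^-19 M.
Ksp = [Sb^3+]^2[S^2-]^3
Ksp = (1.9 × 10^-19)^2 × (2.85 × 10^-19)^3 = 8.4 × 10^-94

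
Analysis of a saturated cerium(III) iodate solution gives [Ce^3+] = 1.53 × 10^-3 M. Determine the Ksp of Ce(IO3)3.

Ce(IO3)3(s) ⇌ Ce^3+(aq) + 3 IO3^-(aq)
Stoichiometry gives [IO3^-] = (3/1)[Ce^3+] = 4.590 × 10^-3 M.
Ksp = [Ce^3+][IO3^-]^3
Ksp = 1.53 x 10^-3 × (4.590 × 10^-3)^3 = 1.48 × 10^-10

Ksp ≈ 1.48 x 10^-10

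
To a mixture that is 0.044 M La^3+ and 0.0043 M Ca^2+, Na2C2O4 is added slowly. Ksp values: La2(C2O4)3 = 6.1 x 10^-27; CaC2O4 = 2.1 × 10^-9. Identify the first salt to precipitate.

Each salt begins to precipitate when Q = Ksp, i.e. when [C2O4^2-] reaches its threshold.
For La2(C2O4)3: 6.1 x 10^-27 = (0.044)^2 × [C2O4^2-]^3  ⇒  [C2O4^2-] = 1.5 × 10^-8 M.
For CaC2O4: 2.1 × 10^-9 = 0.0043 × [C2O4^2-]  ⇒  [C2O4^2-] = 4.9 x 10^-7 M.
The salt with the lower threshold [C2O4^2-] precipitates first: La2(C2O4)3.

La2(C2O4)3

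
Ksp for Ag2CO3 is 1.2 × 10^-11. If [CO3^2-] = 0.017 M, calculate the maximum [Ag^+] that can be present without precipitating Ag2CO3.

[Ag^+] ≈ 2.7 × 10^-5 M

Ag2CO3(s) <=> 2 Ag^+ + CO3^2-
Ksp = [Ag^+]^2[CO3^2-]
Precipitation begins when Q = Ksp. With [CO3^2-] = 0.017 M:
1.2 × 10^-11 = (0.017) × [Ag^+]^2
[Ag^+] = (1.2 × 10^-11 / 1.7 x 10^-2)^(1/2) = 2.7 x 10^-5 M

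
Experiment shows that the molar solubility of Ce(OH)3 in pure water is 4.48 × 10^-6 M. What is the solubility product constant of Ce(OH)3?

1.09 × 10^-20

Ce(OH)3(s) <=> Ce^3+(aq) + 3 OH^-(aq)
Let s = molar solubility. Then [Ce^3+] = s and [OH^-] = 3s.
Ksp = [Ce^3+][OH^-]^3
Ksp = s(3s)^3 = 27s^4
Ksp = 27 × (4.48 × 10^-6)^4 = 1.09 x 10^-20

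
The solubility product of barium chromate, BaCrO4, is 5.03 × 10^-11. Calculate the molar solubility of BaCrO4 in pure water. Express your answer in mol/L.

s ≈ 7.09 × 10^-6 M

BaCrO4(s) <=> Ba^2+(aq) + CrO4^2-(aq)
Ksp = [Ba^2+][CrO4^2-]
For each mole of BaCrO4 that dissolves: [Ba^2+] = s, [CrO4^2-] = s.
Ksp = s × s = s^2
s = (5.03 × 10^-11)^(1/2) = 7.09 × 10^-6 M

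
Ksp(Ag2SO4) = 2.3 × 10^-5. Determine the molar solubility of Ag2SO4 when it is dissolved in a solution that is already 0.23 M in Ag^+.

s ≈ 4.3e-4 M

Ag2SO4(s) ⇌ 2 Ag^+ + SO4^2-
Ksp = [Ag^+]^2[SO4^2-]
Let s be the molar solubility in this solution. [Ag^+] = 0.23 + 2s ≈ 0.23, [SO4^2-] = s (common-ion effect: Ag^+ is already 0.23 M).
Ksp ≈ (0.23)^2 × s
s = 4.3 x 10^-4 M
Check: 2s = 8.7 x 10^-4 ≪ 0.23, so the approximation is valid.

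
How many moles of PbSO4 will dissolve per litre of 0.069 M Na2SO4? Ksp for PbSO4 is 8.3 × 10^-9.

PbSO4(s) ⇌ Pb^2+(aq) + SO4^2-(aq)
Ksp = [Pb^2+][SO4^2-]
Let s be the molar solubility in this solution. [Pb^2+] = s, [SO4^2-] = 0.069 + s ≈ 0.069 (since SO4^2- from Na2SO4 dominates).
Ksp ≈ s × 0.069
s = 1.2 × 10^-7 M
Check: s = 1.2 × 10^-7 ≪ 0.069, so the approximation is valid.

s ≈ 1.2 × 10^-7 M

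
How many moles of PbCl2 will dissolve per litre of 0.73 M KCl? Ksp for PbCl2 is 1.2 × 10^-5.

s = 2.3 x 10^-5 M

PbCl2(s) ⇌ Pb^2+(aq) + 2 Cl^-(aq)
Ksp = [Pb^2+][Cl^-]^2
If s mol/L dissolves here, [Pb^2+] = s, [Cl^-] = 0.73 + 2s ≈ 0.73 (Ksp is small, so little additional dissolves).
Ksp ≈ s × (0.73)^2
s = 2.3 × 10^-5 M
Check: 2s = 4.5 × 10^-5 ≪ 0.73, so the approximation is valid.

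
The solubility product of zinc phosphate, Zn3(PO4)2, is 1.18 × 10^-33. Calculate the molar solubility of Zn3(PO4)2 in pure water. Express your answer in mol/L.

1.02 × 10^-7 M

Zn3(PO4)2(s) ⇌ 3 Zn^2+(aq) + 2 PO4^3-(aq)
Ksp = [Zn^2+]^3[PO4^3-]^2
If s mol/L of Zn3(PO4)2 dissolves, [Zn^2+] = 3s and [PO4^3-] = 2s.
So Ksp = (3s)^3 × (2s)^2 = 108s^5
s^5 = 1.18 × 10^-33 / 108, so s = 1.02 × 10^-7 M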